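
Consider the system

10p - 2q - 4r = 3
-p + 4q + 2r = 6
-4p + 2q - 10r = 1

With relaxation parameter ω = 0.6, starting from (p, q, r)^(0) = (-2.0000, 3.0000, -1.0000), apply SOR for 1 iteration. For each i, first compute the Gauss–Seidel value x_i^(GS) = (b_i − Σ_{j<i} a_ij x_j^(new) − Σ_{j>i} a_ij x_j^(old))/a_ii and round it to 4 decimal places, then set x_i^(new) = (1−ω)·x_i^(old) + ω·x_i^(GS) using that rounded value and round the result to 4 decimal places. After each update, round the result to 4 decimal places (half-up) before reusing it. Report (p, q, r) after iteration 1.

Iteration 1:
  p: GS value = (3 - (-2)·3.0000 - (-4)·-1.0000) / (10) = 0.5000;  p ← (1−ω)·-2.0000 + ω·0.5000 = -0.5000
  q: GS value = (6 - (-1)·-0.5000 - (2)·-1.0000) / (4) = 1.8750;  q ← (1−ω)·3.0000 + ω·1.8750 = 2.3250
  r: GS value = (1 - (-4)·-0.5000 - (2)·2.3250) / (-10) = 0.5650;  r ← (1−ω)·-1.0000 + ω·0.5650 = -0.0610

(-0.5000, 2.3250, -0.0610)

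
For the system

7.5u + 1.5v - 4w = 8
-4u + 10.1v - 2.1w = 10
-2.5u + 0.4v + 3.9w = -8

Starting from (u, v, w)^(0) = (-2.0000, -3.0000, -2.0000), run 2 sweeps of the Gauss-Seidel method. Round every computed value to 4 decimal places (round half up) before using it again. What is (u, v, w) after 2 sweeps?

Iteration 1:
  u = (8 - (1.5)·-3.0000 - (-4)·-2.0000) / (7.5) = 0.6000
  v = (10 - (-4)·0.6000 - (-2.1)·-2.0000) / (10.1) = 0.8119
  w = (-8 - (-2.5)·0.6000 - (0.4)·0.8119) / (3.9) = -1.7499
Iteration 2:
  u = (8 - (1.5)·0.8119 - (-4)·-1.7499) / (7.5) = -0.0290
  v = (10 - (-4)·-0.0290 - (-2.1)·-1.7499) / (10.1) = 0.6148
  w = (-8 - (-2.5)·-0.0290 - (0.4)·0.6148) / (3.9) = -2.1329

(-0.0290, 0.6148, -2.1329)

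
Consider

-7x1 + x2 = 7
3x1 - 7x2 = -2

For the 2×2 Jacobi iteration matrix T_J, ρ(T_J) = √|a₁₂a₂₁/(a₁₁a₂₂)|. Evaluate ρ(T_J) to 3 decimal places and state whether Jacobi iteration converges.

0.247

a₁₂a₂₁/(a₁₁a₂₂) = (1)·(3) / ((-7)·(-7)) = 0.061224
ρ = √|0.061224| = √0.061224 = 0.247
ρ < 1, so Jacobi converges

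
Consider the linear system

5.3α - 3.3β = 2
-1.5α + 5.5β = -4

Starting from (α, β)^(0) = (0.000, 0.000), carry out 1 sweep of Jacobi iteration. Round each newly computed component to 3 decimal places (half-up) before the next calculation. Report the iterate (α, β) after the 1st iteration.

(0.377, -0.727)

Iteration 1:
  α = (2 - (-3.3)·0.000) / (5.3) = 0.377
  β = (-4 - (-1.5)·0.000) / (5.5) = -0.727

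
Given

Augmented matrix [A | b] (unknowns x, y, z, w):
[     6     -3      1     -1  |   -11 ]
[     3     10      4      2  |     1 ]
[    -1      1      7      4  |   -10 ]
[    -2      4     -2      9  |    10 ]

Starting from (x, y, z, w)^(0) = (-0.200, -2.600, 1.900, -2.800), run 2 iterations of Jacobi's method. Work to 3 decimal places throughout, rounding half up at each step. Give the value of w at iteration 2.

Iteration 1:
  x = (-11 - (-3)·-2.600 - (1)·1.900 - (-1)·-2.800) / (6) = -3.917
  y = (1 - (3)·-0.200 - (4)·1.900 - (2)·-2.800) / (10) = -0.040
  z = (-10 - (-1)·-0.200 - (1)·-2.600 - (4)·-2.800) / (7) = 0.514
  w = (10 - (-2)·-0.200 - (4)·-2.600 - (-2)·1.900) / (9) = 2.644
Iteration 2:
  x = (-11 - (-3)·-0.040 - (1)·0.514 - (-1)·2.644) / (6) = -1.498
  y = (1 - (3)·-3.917 - (4)·0.514 - (2)·2.644) / (10) = 0.541
  z = (-10 - (-1)·-3.917 - (1)·-0.040 - (4)·2.644) / (7) = -3.493
  w = (10 - (-2)·-3.917 - (4)·-0.040 - (-2)·0.514) / (9) = 0.373

0.373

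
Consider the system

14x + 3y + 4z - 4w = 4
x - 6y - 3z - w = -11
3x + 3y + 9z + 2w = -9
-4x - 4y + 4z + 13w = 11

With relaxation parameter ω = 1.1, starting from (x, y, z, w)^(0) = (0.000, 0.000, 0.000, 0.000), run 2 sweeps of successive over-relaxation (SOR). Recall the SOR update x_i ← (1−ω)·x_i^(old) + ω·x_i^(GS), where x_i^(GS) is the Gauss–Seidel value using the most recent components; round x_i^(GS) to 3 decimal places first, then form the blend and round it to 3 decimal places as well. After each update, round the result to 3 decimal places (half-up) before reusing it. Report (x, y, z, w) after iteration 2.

Iteration 1:
  x: GS value = (4 - (3)·0.000 - (4)·0.000 - (-4)·0.000) / (14) = 0.286;  x ← (1−ω)·0.000 + ω·0.286 = 0.315
  y: GS value = (-11 - (1)·0.315 - (-3)·0.000 - (-1)·0.000) / (-6) = 1.886;  y ← (1−ω)·0.000 + ω·1.886 = 2.075
  z: GS value = (-9 - (3)·0.315 - (3)·2.075 - (2)·0.000) / (9) = -1.797;  z ← (1−ω)·0.000 + ω·-1.797 = -1.977
  w: GS value = (11 - (-4)·0.315 - (-4)·2.075 - (4)·-1.977) / (13) = 2.190;  w ← (1−ω)·0.000 + ω·2.190 = 2.409
Iteration 2:
  x: GS value = (4 - (3)·2.075 - (4)·-1.977 - (-4)·2.409) / (14) = 1.094;  x ← (1−ω)·0.315 + ω·1.094 = 1.172
  y: GS value = (-11 - (1)·1.172 - (-3)·-1.977 - (-1)·2.409) / (-6) = 2.616;  y ← (1−ω)·2.075 + ω·2.616 = 2.670
  z: GS value = (-9 - (3)·1.172 - (3)·2.670 - (2)·2.409) / (9) = -2.816;  z ← (1−ω)·-1.977 + ω·-2.816 = -2.900
  w: GS value = (11 - (-4)·1.172 - (-4)·2.670 - (4)·-2.900) / (13) = 2.921;  w ← (1−ω)·2.409 + ω·2.921 = 2.972

(1.172, 2.670, -2.900, 2.972)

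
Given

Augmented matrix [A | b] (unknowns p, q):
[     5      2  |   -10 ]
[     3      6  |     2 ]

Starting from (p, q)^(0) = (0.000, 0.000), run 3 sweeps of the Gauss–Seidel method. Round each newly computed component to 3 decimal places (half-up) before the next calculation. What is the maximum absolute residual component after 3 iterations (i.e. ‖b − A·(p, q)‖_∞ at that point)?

Iteration 1:
  p = (-10 - (2)·0.000) / (5) = -2.000
  q = (2 - (3)·-2.000) / (6) = 1.333
Iteration 2:
  p = (-10 - (2)·1.333) / (5) = -2.533
  q = (2 - (3)·-2.533) / (6) = 1.600
Iteration 3:
  p = (-10 - (2)·1.600) / (5) = -2.640
  q = (2 - (3)·-2.640) / (6) = 1.653
Residual b − A·x = (-0.106, 0.002); ∞-norm = 0.106

0.106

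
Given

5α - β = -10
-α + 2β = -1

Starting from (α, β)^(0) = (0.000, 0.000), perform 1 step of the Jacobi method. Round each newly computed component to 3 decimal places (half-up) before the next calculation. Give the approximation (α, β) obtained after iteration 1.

Iteration 1:
  α = (-10 - (-1)·0.000) / (5) = -2.000
  β = (-1 - (-1)·0.000) / (2) = -0.500

(-2.000, -0.500)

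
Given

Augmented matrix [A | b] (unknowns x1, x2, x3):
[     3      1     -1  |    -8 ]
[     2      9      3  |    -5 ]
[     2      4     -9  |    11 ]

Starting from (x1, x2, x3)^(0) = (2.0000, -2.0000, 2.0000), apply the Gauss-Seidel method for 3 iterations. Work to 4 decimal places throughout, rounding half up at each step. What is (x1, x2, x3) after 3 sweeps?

(-3.4362, 0.7259, -1.6632)

Iteration 1:
  x1 = (-8 - (1)·-2.0000 - (-1)·2.0000) / (3) = -1.3333
  x2 = (-5 - (2)·-1.3333 - (3)·2.0000) / (9) = -0.9259
  x3 = (11 - (2)·-1.3333 - (4)·-0.9259) / (-9) = -1.9300
Iteration 2:
  x1 = (-8 - (1)·-0.9259 - (-1)·-1.9300) / (3) = -3.0014
  x2 = (-5 - (2)·-3.0014 - (3)·-1.9300) / (9) = 0.7548
  x3 = (11 - (2)·-3.0014 - (4)·0.7548) / (-9) = -1.5537
Iteration 3:
  x1 = (-8 - (1)·0.7548 - (-1)·-1.5537) / (3) = -3.4362
  x2 = (-5 - (2)·-3.4362 - (3)·-1.5537) / (9) = 0.7259
  x3 = (11 - (2)·-3.4362 - (4)·0.7259) / (-9) = -1.6632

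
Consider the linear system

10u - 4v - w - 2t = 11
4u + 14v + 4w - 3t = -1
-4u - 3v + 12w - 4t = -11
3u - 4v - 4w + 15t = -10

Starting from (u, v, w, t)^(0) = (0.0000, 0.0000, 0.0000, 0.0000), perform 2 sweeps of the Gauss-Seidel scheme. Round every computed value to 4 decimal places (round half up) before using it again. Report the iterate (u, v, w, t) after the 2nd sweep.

Iteration 1:
  u = (11 - (-4)·0.0000 - (-1)·0.0000 - (-2)·0.0000) / (10) = 1.1000
  v = (-1 - (4)·1.1000 - (4)·0.0000 - (-3)·0.0000) / (14) = -0.3857
  w = (-11 - (-4)·1.1000 - (-3)·-0.3857 - (-4)·0.0000) / (12) = -0.6464
  t = (-10 - (3)·1.1000 - (-4)·-0.3857 - (-4)·-0.6464) / (15) = -1.1619
Iteration 2:
  u = (11 - (-4)·-0.3857 - (-1)·-0.6464 - (-2)·-1.1619) / (10) = 0.6487
  v = (-1 - (4)·0.6487 - (4)·-0.6464 - (-3)·-1.1619) / (14) = -0.3211
  w = (-11 - (-4)·0.6487 - (-3)·-0.3211 - (-4)·-1.1619) / (12) = -1.1680
  t = (-10 - (3)·0.6487 - (-4)·-0.3211 - (-4)·-1.1680) / (15) = -1.1935

(0.6487, -0.3211, -1.1680, -1.1935)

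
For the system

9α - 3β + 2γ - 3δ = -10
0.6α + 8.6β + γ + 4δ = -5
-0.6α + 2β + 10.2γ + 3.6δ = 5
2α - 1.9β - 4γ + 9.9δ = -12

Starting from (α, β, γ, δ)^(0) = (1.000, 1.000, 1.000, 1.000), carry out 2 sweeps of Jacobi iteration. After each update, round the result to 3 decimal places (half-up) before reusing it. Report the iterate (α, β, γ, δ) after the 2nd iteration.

Iteration 1:
  α = (-10 - (-3)·1.000 - (2)·1.000 - (-3)·1.000) / (9) = -0.667
  β = (-5 - (0.6)·1.000 - (1)·1.000 - (4)·1.000) / (8.6) = -1.233
  γ = (5 - (-0.6)·1.000 - (2)·1.000 - (3.6)·1.000) / (10.2) = 0.000
  δ = (-12 - (2)·1.000 - (-1.9)·1.000 - (-4)·1.000) / (9.9) = -0.818
Iteration 2:
  α = (-10 - (-3)·-1.233 - (2)·0.000 - (-3)·-0.818) / (9) = -1.795
  β = (-5 - (0.6)·-0.667 - (1)·0.000 - (4)·-0.818) / (8.6) = -0.154
  γ = (5 - (-0.6)·-0.667 - (2)·-1.233 - (3.6)·-0.818) / (10.2) = 0.981
  δ = (-12 - (2)·-0.667 - (-1.9)·-1.233 - (-4)·0.000) / (9.9) = -1.314

(-1.795, -0.154, 0.981, -1.314)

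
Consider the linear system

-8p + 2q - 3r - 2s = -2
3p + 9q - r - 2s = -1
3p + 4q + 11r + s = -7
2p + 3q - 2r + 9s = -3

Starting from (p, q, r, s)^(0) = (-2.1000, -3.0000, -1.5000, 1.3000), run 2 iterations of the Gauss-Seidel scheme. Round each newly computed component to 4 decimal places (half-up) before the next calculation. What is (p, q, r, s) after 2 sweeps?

Iteration 1:
  p = (-2 - (2)·-3.0000 - (-3)·-1.5000 - (-2)·1.3000) / (-8) = -0.2625
  q = (-1 - (3)·-0.2625 - (-1)·-1.5000 - (-2)·1.3000) / (9) = 0.0986
  r = (-7 - (3)·-0.2625 - (4)·0.0986 - (1)·1.3000) / (11) = -0.7188
  s = (-3 - (2)·-0.2625 - (3)·0.0986 - (-2)·-0.7188) / (9) = -0.4676
Iteration 2:
  p = (-2 - (2)·0.0986 - (-3)·-0.7188 - (-2)·-0.4676) / (-8) = 0.6611
  q = (-1 - (3)·0.6611 - (-1)·-0.7188 - (-2)·-0.4676) / (9) = -0.5153
  r = (-7 - (3)·0.6611 - (4)·-0.5153 - (1)·-0.4676) / (11) = -0.5868
  s = (-3 - (2)·0.6611 - (3)·-0.5153 - (-2)·-0.5868) / (9) = -0.4389

(0.6611, -0.5153, -0.5868, -0.4389)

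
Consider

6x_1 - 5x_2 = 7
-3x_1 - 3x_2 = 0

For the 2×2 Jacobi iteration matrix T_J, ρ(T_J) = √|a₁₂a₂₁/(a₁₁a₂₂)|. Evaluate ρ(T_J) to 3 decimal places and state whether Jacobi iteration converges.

0.913

a₁₂a₂₁/(a₁₁a₂₂) = (-5)·(-3) / ((6)·(-3)) = -0.833333
ρ = √|-0.833333| = √0.833333 = 0.913
ρ < 1, so Jacobi converges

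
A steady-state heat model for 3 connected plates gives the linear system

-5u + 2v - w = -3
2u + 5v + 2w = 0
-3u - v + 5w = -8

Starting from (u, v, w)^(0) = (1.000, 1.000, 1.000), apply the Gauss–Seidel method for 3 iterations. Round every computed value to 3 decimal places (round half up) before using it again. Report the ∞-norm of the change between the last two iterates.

0.388

Iteration 1:
  u = (-3 - (2)·1.000 - (-1)·1.000) / (-5) = 0.800
  v = (0 - (2)·0.800 - (2)·1.000) / (5) = -0.720
  w = (-8 - (-3)·0.800 - (-1)·-0.720) / (5) = -1.264
Iteration 2:
  u = (-3 - (2)·-0.720 - (-1)·-1.264) / (-5) = 0.565
  v = (0 - (2)·0.565 - (2)·-1.264) / (5) = 0.280
  w = (-8 - (-3)·0.565 - (-1)·0.280) / (5) = -1.205
Iteration 3:
  u = (-3 - (2)·0.280 - (-1)·-1.205) / (-5) = 0.953
  v = (0 - (2)·0.953 - (2)·-1.205) / (5) = 0.101
  w = (-8 - (-3)·0.953 - (-1)·0.101) / (5) = -1.008
Change: (0.388, -0.179, 0.197) → max |·| = 0.388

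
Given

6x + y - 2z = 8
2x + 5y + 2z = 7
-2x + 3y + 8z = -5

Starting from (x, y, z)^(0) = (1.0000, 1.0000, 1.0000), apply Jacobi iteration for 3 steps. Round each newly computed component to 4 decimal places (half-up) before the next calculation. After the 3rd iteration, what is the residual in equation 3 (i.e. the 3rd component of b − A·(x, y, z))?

Iteration 1:
  x = (8 - (1)·1.0000 - (-2)·1.0000) / (6) = 1.5000
  y = (7 - (2)·1.0000 - (2)·1.0000) / (5) = 0.6000
  z = (-5 - (-2)·1.0000 - (3)·1.0000) / (8) = -0.7500
Iteration 2:
  x = (8 - (1)·0.6000 - (-2)·-0.7500) / (6) = 0.9833
  y = (7 - (2)·1.5000 - (2)·-0.7500) / (5) = 1.1000
  z = (-5 - (-2)·1.5000 - (3)·0.6000) / (8) = -0.4750
Iteration 3:
  x = (8 - (1)·1.1000 - (-2)·-0.4750) / (6) = 0.9917
  y = (7 - (2)·0.9833 - (2)·-0.4750) / (5) = 1.1967
  z = (-5 - (-2)·0.9833 - (3)·1.1000) / (8) = -0.7917
Residual b − A·x = (-0.7303, 0.6165, -0.2731)

-0.2731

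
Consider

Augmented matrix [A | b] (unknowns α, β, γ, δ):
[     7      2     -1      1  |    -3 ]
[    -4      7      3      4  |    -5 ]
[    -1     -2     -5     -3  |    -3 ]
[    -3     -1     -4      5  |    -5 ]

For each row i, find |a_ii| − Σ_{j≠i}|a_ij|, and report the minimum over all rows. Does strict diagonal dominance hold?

-4

row 1: |7| − (2+1+1) = 3
row 2: |7| − (4+3+4) = -4
row 3: |-5| − (1+2+3) = -1
row 4: |5| − (3+1+4) = -3
minimum over rows = -4 → not strictly diagonally dominant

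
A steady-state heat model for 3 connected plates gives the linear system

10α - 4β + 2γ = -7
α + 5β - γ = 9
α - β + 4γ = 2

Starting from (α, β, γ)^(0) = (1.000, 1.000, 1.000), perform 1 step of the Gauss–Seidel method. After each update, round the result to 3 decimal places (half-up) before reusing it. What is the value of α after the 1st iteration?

-0.500

Iteration 1:
  α = (-7 - (-4)·1.000 - (2)·1.000) / (10) = -0.500
  β = (9 - (1)·-0.500 - (-1)·1.000) / (5) = 2.100
  γ = (2 - (1)·-0.500 - (-1)·2.100) / (4) = 1.150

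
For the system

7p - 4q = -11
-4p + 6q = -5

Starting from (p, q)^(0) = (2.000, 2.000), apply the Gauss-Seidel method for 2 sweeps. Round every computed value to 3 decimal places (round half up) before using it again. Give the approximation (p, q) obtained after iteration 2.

Iteration 1:
  p = (-11 - (-4)·2.000) / (7) = -0.429
  q = (-5 - (-4)·-0.429) / (6) = -1.119
Iteration 2:
  p = (-11 - (-4)·-1.119) / (7) = -2.211
  q = (-5 - (-4)·-2.211) / (6) = -2.307

(-2.211, -2.307)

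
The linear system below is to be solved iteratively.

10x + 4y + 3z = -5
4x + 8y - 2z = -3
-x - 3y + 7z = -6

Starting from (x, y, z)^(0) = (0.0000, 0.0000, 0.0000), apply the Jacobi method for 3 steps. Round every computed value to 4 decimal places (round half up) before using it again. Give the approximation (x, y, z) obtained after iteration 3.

(-0.0375, -0.6009, -1.0158)

Iteration 1:
  x = (-5 - (4)·0.0000 - (3)·0.0000) / (10) = -0.5000
  y = (-3 - (4)·0.0000 - (-2)·0.0000) / (8) = -0.3750
  z = (-6 - (-1)·0.0000 - (-3)·0.0000) / (7) = -0.8571
Iteration 2:
  x = (-5 - (4)·-0.3750 - (3)·-0.8571) / (10) = -0.0929
  y = (-3 - (4)·-0.5000 - (-2)·-0.8571) / (8) = -0.3393
  z = (-6 - (-1)·-0.5000 - (-3)·-0.3750) / (7) = -1.0893
Iteration 3:
  x = (-5 - (4)·-0.3393 - (3)·-1.0893) / (10) = -0.0375
  y = (-3 - (4)·-0.0929 - (-2)·-1.0893) / (8) = -0.6009
  z = (-6 - (-1)·-0.0929 - (-3)·-0.3393) / (7) = -1.0158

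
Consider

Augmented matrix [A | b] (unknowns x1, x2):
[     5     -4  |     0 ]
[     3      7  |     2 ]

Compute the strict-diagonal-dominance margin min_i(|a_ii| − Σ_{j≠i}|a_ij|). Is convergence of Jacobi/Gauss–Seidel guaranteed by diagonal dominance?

row 1: |5| − (4) = 1
row 2: |7| − (3) = 4
minimum over rows = 1 → strictly diagonally dominant (convergence guaranteed)

1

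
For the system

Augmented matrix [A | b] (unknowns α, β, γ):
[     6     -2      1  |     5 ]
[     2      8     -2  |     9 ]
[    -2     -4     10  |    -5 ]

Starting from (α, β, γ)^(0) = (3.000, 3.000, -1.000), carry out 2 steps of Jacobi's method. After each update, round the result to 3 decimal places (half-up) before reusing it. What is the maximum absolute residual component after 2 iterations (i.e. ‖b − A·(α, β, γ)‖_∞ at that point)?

Iteration 1:
  α = (5 - (-2)·3.000 - (1)·-1.000) / (6) = 2.000
  β = (9 - (2)·3.000 - (-2)·-1.000) / (8) = 0.125
  γ = (-5 - (-2)·3.000 - (-4)·3.000) / (10) = 1.300
Iteration 2:
  α = (5 - (-2)·0.125 - (1)·1.300) / (6) = 0.658
  β = (9 - (2)·2.000 - (-2)·1.300) / (8) = 0.950
  γ = (-5 - (-2)·2.000 - (-4)·0.125) / (10) = -0.050
Residual b − A·x = (3.002, -0.016, 0.616); ∞-norm = 3.002

3.002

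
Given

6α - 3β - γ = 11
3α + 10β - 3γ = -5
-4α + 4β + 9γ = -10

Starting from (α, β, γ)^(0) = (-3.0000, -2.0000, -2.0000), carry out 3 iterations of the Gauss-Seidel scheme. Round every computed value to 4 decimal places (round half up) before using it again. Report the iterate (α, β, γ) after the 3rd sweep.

Iteration 1:
  α = (11 - (-3)·-2.0000 - (-1)·-2.0000) / (6) = 0.5000
  β = (-5 - (3)·0.5000 - (-3)·-2.0000) / (10) = -1.2500
  γ = (-10 - (-4)·0.5000 - (4)·-1.2500) / (9) = -0.3333
Iteration 2:
  α = (11 - (-3)·-1.2500 - (-1)·-0.3333) / (6) = 1.1528
  β = (-5 - (3)·1.1528 - (-3)·-0.3333) / (10) = -0.9458
  γ = (-10 - (-4)·1.1528 - (4)·-0.9458) / (9) = -0.1784
Iteration 3:
  α = (11 - (-3)·-0.9458 - (-1)·-0.1784) / (6) = 1.3307
  β = (-5 - (3)·1.3307 - (-3)·-0.1784) / (10) = -0.9527
  γ = (-10 - (-4)·1.3307 - (4)·-0.9527) / (9) = -0.0963

(1.3307, -0.9527, -0.0963)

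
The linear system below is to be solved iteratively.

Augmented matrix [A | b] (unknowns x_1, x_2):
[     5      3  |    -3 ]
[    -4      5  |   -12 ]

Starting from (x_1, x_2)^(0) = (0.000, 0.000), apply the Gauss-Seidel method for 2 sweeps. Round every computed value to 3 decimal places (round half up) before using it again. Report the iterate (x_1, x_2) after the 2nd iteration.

Iteration 1:
  x_1 = (-3 - (3)·0.000) / (5) = -0.600
  x_2 = (-12 - (-4)·-0.600) / (5) = -2.880
Iteration 2:
  x_1 = (-3 - (3)·-2.880) / (5) = 1.128
  x_2 = (-12 - (-4)·1.128) / (5) = -1.498

(1.128, -1.498)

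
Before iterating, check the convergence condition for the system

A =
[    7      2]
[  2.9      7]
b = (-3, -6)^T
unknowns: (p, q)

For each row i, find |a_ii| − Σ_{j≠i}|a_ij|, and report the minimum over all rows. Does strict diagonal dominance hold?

4.1

row 1: |7| − (2) = 5
row 2: |7| − (2.9) = 4.1
minimum over rows = 4.1 → strictly diagonally dominant (convergence guaranteed)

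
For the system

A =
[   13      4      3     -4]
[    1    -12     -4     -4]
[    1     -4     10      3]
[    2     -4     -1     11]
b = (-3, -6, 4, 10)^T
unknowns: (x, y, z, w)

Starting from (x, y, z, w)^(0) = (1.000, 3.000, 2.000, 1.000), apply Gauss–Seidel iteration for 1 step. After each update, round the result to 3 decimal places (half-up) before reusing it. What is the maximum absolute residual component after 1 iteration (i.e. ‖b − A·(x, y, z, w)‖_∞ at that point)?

Iteration 1:
  x = (-3 - (4)·3.000 - (3)·2.000 - (-4)·1.000) / (13) = -1.308
  y = (-6 - (1)·-1.308 - (-4)·2.000 - (-4)·1.000) / (-12) = -0.609
  z = (4 - (1)·-1.308 - (-4)·-0.609 - (3)·1.000) / (10) = -0.013
  w = (10 - (2)·-1.308 - (-4)·-0.609 - (-1)·-0.013) / (11) = 0.924
Residual b − A·x = (20.175, -8.356, 0.230, 0.003); ∞-norm = 20.175

20.175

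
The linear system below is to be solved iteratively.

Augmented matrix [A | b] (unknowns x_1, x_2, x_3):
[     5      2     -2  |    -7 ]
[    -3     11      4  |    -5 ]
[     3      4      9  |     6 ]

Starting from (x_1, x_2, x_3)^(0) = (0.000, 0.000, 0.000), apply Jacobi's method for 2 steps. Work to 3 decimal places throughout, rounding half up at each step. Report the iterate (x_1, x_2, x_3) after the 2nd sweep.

Iteration 1:
  x_1 = (-7 - (2)·0.000 - (-2)·0.000) / (5) = -1.400
  x_2 = (-5 - (-3)·0.000 - (4)·0.000) / (11) = -0.455
  x_3 = (6 - (3)·0.000 - (4)·0.000) / (9) = 0.667
Iteration 2:
  x_1 = (-7 - (2)·-0.455 - (-2)·0.667) / (5) = -0.951
  x_2 = (-5 - (-3)·-1.400 - (4)·0.667) / (11) = -1.079
  x_3 = (6 - (3)·-1.400 - (4)·-0.455) / (9) = 1.336

(-0.951, -1.079, 1.336)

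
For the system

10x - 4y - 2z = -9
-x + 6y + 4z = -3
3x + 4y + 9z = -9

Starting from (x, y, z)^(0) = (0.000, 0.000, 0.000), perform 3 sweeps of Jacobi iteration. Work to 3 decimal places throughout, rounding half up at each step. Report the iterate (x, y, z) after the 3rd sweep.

(-0.989, -0.398, -0.574)

Iteration 1:
  x = (-9 - (-4)·0.000 - (-2)·0.000) / (10) = -0.900
  y = (-3 - (-1)·0.000 - (4)·0.000) / (6) = -0.500
  z = (-9 - (3)·0.000 - (4)·0.000) / (9) = -1.000
Iteration 2:
  x = (-9 - (-4)·-0.500 - (-2)·-1.000) / (10) = -1.300
  y = (-3 - (-1)·-0.900 - (4)·-1.000) / (6) = 0.017
  z = (-9 - (3)·-0.900 - (4)·-0.500) / (9) = -0.478
Iteration 3:
  x = (-9 - (-4)·0.017 - (-2)·-0.478) / (10) = -0.989
  y = (-3 - (-1)·-1.300 - (4)·-0.478) / (6) = -0.398
  z = (-9 - (3)·-1.300 - (4)·0.017) / (9) = -0.574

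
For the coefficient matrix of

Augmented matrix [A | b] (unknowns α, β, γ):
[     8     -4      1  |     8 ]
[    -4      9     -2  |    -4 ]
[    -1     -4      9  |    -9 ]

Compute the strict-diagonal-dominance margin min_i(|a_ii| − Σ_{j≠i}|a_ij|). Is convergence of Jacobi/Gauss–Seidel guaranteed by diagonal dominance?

3

row 1: |8| − (4+1) = 3
row 2: |9| − (4+2) = 3
row 3: |9| − (1+4) = 4
minimum over rows = 3 → strictly diagonally dominant (convergence guaranteed)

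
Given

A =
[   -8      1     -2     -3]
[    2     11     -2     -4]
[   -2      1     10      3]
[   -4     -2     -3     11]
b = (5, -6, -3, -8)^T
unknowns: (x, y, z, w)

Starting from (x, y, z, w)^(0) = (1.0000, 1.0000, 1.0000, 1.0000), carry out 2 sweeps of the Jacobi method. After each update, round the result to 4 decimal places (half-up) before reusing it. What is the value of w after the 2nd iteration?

-1.3058

Iteration 1:
  x = (5 - (1)·1.0000 - (-2)·1.0000 - (-3)·1.0000) / (-8) = -1.1250
  y = (-6 - (2)·1.0000 - (-2)·1.0000 - (-4)·1.0000) / (11) = -0.1818
  z = (-3 - (-2)·1.0000 - (1)·1.0000 - (3)·1.0000) / (10) = -0.5000
  w = (-8 - (-4)·1.0000 - (-2)·1.0000 - (-3)·1.0000) / (11) = 0.0909
Iteration 2:
  x = (5 - (1)·-0.1818 - (-2)·-0.5000 - (-3)·0.0909) / (-8) = -0.5568
  y = (-6 - (2)·-1.1250 - (-2)·-0.5000 - (-4)·0.0909) / (11) = -0.3988
  z = (-3 - (-2)·-1.1250 - (1)·-0.1818 - (3)·0.0909) / (10) = -0.5341
  w = (-8 - (-4)·-1.1250 - (-2)·-0.1818 - (-3)·-0.5000) / (11) = -1.3058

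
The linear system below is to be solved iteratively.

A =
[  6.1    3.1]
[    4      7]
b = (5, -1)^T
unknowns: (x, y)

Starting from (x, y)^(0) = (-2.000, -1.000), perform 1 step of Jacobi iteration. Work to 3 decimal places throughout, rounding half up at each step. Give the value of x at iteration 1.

1.328

Iteration 1:
  x = (5 - (3.1)·-1.000) / (6.1) = 1.328
  y = (-1 - (4)·-2.000) / (7) = 1.000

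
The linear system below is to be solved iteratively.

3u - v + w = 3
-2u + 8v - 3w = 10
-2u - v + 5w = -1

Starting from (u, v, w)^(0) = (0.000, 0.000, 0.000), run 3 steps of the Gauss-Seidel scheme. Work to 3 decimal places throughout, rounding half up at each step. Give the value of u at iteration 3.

Iteration 1:
  u = (3 - (-1)·0.000 - (1)·0.000) / (3) = 1.000
  v = (10 - (-2)·1.000 - (-3)·0.000) / (8) = 1.500
  w = (-1 - (-2)·1.000 - (-1)·1.500) / (5) = 0.500
Iteration 2:
  u = (3 - (-1)·1.500 - (1)·0.500) / (3) = 1.333
  v = (10 - (-2)·1.333 - (-3)·0.500) / (8) = 1.771
  w = (-1 - (-2)·1.333 - (-1)·1.771) / (5) = 0.687
Iteration 3:
  u = (3 - (-1)·1.771 - (1)·0.687) / (3) = 1.361
  v = (10 - (-2)·1.361 - (-3)·0.687) / (8) = 1.848
  w = (-1 - (-2)·1.361 - (-1)·1.848) / (5) = 0.714

1.361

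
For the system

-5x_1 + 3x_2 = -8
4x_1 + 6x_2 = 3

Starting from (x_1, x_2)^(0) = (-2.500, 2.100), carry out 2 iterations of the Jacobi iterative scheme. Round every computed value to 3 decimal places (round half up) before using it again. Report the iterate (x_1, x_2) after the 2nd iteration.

(2.900, -1.407)

Iteration 1:
  x_1 = (-8 - (3)·2.100) / (-5) = 2.860
  x_2 = (3 - (4)·-2.500) / (6) = 2.167
Iteration 2:
  x_1 = (-8 - (3)·2.167) / (-5) = 2.900
  x_2 = (3 - (4)·2.860) / (6) = -1.407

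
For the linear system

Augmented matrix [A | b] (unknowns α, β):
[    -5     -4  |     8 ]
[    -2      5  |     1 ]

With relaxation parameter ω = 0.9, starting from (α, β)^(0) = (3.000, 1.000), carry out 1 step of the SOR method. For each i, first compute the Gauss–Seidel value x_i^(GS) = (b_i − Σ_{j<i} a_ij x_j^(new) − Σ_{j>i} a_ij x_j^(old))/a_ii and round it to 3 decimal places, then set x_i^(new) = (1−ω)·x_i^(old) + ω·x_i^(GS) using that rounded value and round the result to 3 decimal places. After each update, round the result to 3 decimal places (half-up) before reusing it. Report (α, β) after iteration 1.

(-1.860, -0.390)

Iteration 1:
  α: GS value = (8 - (-4)·1.000) / (-5) = -2.400;  α ← (1−ω)·3.000 + ω·-2.400 = -1.860
  β: GS value = (1 - (-2)·-1.860) / (5) = -0.544;  β ← (1−ω)·1.000 + ω·-0.544 = -0.390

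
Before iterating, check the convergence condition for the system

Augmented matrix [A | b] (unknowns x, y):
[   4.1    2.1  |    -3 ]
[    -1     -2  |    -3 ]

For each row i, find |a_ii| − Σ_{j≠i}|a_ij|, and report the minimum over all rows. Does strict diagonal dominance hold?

1

row 1: |4.1| − (2.1) = 2
row 2: |-2| − (1) = 1
minimum over rows = 1 → strictly diagonally dominant (convergence guaranteed)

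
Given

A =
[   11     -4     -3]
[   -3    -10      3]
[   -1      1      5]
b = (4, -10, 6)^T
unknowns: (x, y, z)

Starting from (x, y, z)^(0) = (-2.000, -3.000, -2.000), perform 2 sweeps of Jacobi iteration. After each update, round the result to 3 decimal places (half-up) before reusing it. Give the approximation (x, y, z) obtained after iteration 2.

Iteration 1:
  x = (4 - (-4)·-3.000 - (-3)·-2.000) / (11) = -1.273
  y = (-10 - (-3)·-2.000 - (3)·-2.000) / (-10) = 1.000
  z = (6 - (-1)·-2.000 - (1)·-3.000) / (5) = 1.400
Iteration 2:
  x = (4 - (-4)·1.000 - (-3)·1.400) / (11) = 1.109
  y = (-10 - (-3)·-1.273 - (3)·1.400) / (-10) = 1.802
  z = (6 - (-1)·-1.273 - (1)·1.000) / (5) = 0.745

(1.109, 1.802, 0.745)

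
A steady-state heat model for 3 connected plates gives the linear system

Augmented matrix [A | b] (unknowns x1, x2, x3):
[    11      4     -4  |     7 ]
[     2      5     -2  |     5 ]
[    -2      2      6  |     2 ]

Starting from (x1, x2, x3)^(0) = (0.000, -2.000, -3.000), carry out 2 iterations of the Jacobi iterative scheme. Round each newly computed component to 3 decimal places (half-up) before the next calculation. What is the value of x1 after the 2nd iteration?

1.073

Iteration 1:
  x1 = (7 - (4)·-2.000 - (-4)·-3.000) / (11) = 0.273
  x2 = (5 - (2)·0.000 - (-2)·-3.000) / (5) = -0.200
  x3 = (2 - (-2)·0.000 - (2)·-2.000) / (6) = 1.000
Iteration 2:
  x1 = (7 - (4)·-0.200 - (-4)·1.000) / (11) = 1.073
  x2 = (5 - (2)·0.273 - (-2)·1.000) / (5) = 1.291
  x3 = (2 - (-2)·0.273 - (2)·-0.200) / (6) = 0.491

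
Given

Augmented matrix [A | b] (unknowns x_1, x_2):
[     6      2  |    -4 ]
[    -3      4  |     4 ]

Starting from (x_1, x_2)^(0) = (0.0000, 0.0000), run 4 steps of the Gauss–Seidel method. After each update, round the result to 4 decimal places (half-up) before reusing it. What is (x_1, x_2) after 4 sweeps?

Iteration 1:
  x_1 = (-4 - (2)·0.0000) / (6) = -0.6667
  x_2 = (4 - (-3)·-0.6667) / (4) = 0.5000
Iteration 2:
  x_1 = (-4 - (2)·0.5000) / (6) = -0.8333
  x_2 = (4 - (-3)·-0.8333) / (4) = 0.3750
Iteration 3:
  x_1 = (-4 - (2)·0.3750) / (6) = -0.7917
  x_2 = (4 - (-3)·-0.7917) / (4) = 0.4062
Iteration 4:
  x_1 = (-4 - (2)·0.4062) / (6) = -0.8021
  x_2 = (4 - (-3)·-0.8021) / (4) = 0.3984

(-0.8021, 0.3984)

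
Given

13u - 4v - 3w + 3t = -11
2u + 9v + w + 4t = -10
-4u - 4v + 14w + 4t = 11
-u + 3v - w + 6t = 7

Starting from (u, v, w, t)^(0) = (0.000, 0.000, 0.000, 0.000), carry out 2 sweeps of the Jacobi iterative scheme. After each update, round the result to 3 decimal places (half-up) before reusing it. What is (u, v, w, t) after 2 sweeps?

(-1.276, -1.529, -0.107, 1.712)

Iteration 1:
  u = (-11 - (-4)·0.000 - (-3)·0.000 - (3)·0.000) / (13) = -0.846
  v = (-10 - (2)·0.000 - (1)·0.000 - (4)·0.000) / (9) = -1.111
  w = (11 - (-4)·0.000 - (-4)·0.000 - (4)·0.000) / (14) = 0.786
  t = (7 - (-1)·0.000 - (3)·0.000 - (-1)·0.000) / (6) = 1.167
Iteration 2:
  u = (-11 - (-4)·-1.111 - (-3)·0.786 - (3)·1.167) / (13) = -1.276
  v = (-10 - (2)·-0.846 - (1)·0.786 - (4)·1.167) / (9) = -1.529
  w = (11 - (-4)·-0.846 - (-4)·-1.111 - (4)·1.167) / (14) = -0.107
  t = (7 - (-1)·-0.846 - (3)·-1.111 - (-1)·0.786) / (6) = 1.712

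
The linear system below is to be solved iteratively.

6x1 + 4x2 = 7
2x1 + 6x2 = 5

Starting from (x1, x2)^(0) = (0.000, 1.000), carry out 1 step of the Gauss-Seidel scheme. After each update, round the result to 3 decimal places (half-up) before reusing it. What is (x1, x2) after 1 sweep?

Iteration 1:
  x1 = (7 - (4)·1.000) / (6) = 0.500
  x2 = (5 - (2)·0.500) / (6) = 0.667

(0.500, 0.667)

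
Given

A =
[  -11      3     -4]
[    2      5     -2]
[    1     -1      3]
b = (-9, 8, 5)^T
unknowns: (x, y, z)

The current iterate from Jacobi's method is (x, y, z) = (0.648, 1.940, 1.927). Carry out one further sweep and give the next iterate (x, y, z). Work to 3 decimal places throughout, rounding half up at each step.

One sweep:
  x = (-9 - (3)·1.940 - (-4)·1.927) / (-11) = 0.647
  y = (8 - (2)·0.648 - (-2)·1.927) / (5) = 2.112
  z = (5 - (1)·0.648 - (-1)·1.940) / (3) = 2.097

(0.647, 2.112, 2.097)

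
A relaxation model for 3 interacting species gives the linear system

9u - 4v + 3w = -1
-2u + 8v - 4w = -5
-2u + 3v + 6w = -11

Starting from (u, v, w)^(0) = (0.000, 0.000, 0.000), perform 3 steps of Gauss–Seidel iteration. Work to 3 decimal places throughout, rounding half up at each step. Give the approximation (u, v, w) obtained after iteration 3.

Iteration 1:
  u = (-1 - (-4)·0.000 - (3)·0.000) / (9) = -0.111
  v = (-5 - (-2)·-0.111 - (-4)·0.000) / (8) = -0.653
  w = (-11 - (-2)·-0.111 - (3)·-0.653) / (6) = -1.544
Iteration 2:
  u = (-1 - (-4)·-0.653 - (3)·-1.544) / (9) = 0.113
  v = (-5 - (-2)·0.113 - (-4)·-1.544) / (8) = -1.369
  w = (-11 - (-2)·0.113 - (3)·-1.369) / (6) = -1.111
Iteration 3:
  u = (-1 - (-4)·-1.369 - (3)·-1.111) / (9) = -0.349
  v = (-5 - (-2)·-0.349 - (-4)·-1.111) / (8) = -1.268
  w = (-11 - (-2)·-0.349 - (3)·-1.268) / (6) = -1.316

(-0.349, -1.268, -1.316)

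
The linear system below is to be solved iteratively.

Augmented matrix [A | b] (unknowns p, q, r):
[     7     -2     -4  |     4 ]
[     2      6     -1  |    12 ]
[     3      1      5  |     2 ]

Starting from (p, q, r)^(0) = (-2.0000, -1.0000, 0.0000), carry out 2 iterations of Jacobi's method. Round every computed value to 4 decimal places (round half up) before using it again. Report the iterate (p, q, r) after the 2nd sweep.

(2.3619, 2.2048, -0.3048)

Iteration 1:
  p = (4 - (-2)·-1.0000 - (-4)·0.0000) / (7) = 0.2857
  q = (12 - (2)·-2.0000 - (-1)·0.0000) / (6) = 2.6667
  r = (2 - (3)·-2.0000 - (1)·-1.0000) / (5) = 1.8000
Iteration 2:
  p = (4 - (-2)·2.6667 - (-4)·1.8000) / (7) = 2.3619
  q = (12 - (2)·0.2857 - (-1)·1.8000) / (6) = 2.2048
  r = (2 - (3)·0.2857 - (1)·2.6667) / (5) = -0.3048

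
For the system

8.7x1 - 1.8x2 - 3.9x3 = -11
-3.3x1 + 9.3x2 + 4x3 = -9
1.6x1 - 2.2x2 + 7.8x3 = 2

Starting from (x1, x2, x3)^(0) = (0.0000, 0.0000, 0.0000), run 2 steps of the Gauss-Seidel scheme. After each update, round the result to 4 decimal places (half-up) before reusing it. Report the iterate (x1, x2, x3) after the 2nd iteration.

(-1.5053, -1.5519, 0.1275)

Iteration 1:
  x1 = (-11 - (-1.8)·0.0000 - (-3.9)·0.0000) / (8.7) = -1.2644
  x2 = (-9 - (-3.3)·-1.2644 - (4)·0.0000) / (9.3) = -1.4164
  x3 = (2 - (1.6)·-1.2644 - (-2.2)·-1.4164) / (7.8) = 0.1163
Iteration 2:
  x1 = (-11 - (-1.8)·-1.4164 - (-3.9)·0.1163) / (8.7) = -1.5053
  x2 = (-9 - (-3.3)·-1.5053 - (4)·0.1163) / (9.3) = -1.5519
  x3 = (2 - (1.6)·-1.5053 - (-2.2)·-1.5519) / (7.8) = 0.1275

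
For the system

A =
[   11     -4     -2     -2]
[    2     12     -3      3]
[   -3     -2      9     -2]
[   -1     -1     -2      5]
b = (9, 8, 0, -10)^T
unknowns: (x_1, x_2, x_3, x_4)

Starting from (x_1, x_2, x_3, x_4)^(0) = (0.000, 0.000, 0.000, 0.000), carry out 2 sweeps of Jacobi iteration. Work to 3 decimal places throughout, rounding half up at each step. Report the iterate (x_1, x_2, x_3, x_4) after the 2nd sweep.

Iteration 1:
  x_1 = (9 - (-4)·0.000 - (-2)·0.000 - (-2)·0.000) / (11) = 0.818
  x_2 = (8 - (2)·0.000 - (-3)·0.000 - (3)·0.000) / (12) = 0.667
  x_3 = (0 - (-3)·0.000 - (-2)·0.000 - (-2)·0.000) / (9) = 0.000
  x_4 = (-10 - (-1)·0.000 - (-1)·0.000 - (-2)·0.000) / (5) = -2.000
Iteration 2:
  x_1 = (9 - (-4)·0.667 - (-2)·0.000 - (-2)·-2.000) / (11) = 0.697
  x_2 = (8 - (2)·0.818 - (-3)·0.000 - (3)·-2.000) / (12) = 1.030
  x_3 = (0 - (-3)·0.818 - (-2)·0.667 - (-2)·-2.000) / (9) = -0.024
  x_4 = (-10 - (-1)·0.818 - (-1)·0.667 - (-2)·0.000) / (5) = -1.703

(0.697, 1.030, -0.024, -1.703)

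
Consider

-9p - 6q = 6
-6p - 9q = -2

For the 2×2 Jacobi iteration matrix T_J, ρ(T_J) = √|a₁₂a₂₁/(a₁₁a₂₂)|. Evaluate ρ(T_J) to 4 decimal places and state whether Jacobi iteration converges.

a₁₂a₂₁/(a₁₁a₂₂) = (-6)·(-6) / ((-9)·(-9)) = 0.444444
ρ = √|0.444444| = √0.444444 = 0.6667
ρ < 1, so Jacobi converges

0.6667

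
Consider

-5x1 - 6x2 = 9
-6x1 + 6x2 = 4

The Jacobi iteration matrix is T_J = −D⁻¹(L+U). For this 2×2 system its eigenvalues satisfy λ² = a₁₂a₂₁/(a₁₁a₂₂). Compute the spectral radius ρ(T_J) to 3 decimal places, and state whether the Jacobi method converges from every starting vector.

1.095

a₁₂a₂₁/(a₁₁a₂₂) = (-6)·(-6) / ((-5)·(6)) = -1.200000
ρ = √|-1.200000| = √1.200000 = 1.095
ρ > 1, so Jacobi diverges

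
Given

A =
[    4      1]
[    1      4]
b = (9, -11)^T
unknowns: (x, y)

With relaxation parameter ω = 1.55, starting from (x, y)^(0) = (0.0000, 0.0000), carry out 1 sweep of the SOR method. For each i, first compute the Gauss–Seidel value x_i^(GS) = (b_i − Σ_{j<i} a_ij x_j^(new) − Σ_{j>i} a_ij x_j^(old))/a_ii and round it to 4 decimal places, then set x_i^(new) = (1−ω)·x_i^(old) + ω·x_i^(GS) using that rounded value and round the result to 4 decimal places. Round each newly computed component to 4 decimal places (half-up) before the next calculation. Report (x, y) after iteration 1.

Iteration 1:
  x: GS value = (9 - (1)·0.0000) / (4) = 2.2500;  x ← (1−ω)·0.0000 + ω·2.2500 = 3.4875
  y: GS value = (-11 - (1)·3.4875) / (4) = -3.6219;  y ← (1−ω)·0.0000 + ω·-3.6219 = -5.6139

(3.4875, -5.6139)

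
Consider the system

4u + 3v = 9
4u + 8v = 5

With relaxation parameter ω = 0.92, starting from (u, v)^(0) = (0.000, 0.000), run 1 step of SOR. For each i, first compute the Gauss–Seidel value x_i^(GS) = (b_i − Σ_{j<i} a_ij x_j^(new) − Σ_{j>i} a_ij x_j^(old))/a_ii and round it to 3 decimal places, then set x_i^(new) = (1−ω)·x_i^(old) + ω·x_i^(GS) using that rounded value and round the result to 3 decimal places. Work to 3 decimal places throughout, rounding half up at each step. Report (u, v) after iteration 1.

(2.070, -0.377)

Iteration 1:
  u: GS value = (9 - (3)·0.000) / (4) = 2.250;  u ← (1−ω)·0.000 + ω·2.250 = 2.070
  v: GS value = (5 - (4)·2.070) / (8) = -0.410;  v ← (1−ω)·0.000 + ω·-0.410 = -0.377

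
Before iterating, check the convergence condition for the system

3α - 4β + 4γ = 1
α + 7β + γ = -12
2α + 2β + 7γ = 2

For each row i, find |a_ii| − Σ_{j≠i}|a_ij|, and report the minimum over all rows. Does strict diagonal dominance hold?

row 1: |3| − (4+4) = -5
row 2: |7| − (1+1) = 5
row 3: |7| − (2+2) = 3
minimum over rows = -5 → not strictly diagonally dominant

-5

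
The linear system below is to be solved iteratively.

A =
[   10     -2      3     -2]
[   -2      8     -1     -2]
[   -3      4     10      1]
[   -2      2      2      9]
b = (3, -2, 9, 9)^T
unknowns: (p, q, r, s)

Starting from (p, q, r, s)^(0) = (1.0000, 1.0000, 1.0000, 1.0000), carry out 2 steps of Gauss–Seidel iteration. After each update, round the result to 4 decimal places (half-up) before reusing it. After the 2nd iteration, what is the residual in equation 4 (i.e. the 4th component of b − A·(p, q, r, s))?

0.0002

Iteration 1:
  p = (3 - (-2)·1.0000 - (3)·1.0000 - (-2)·1.0000) / (10) = 0.4000
  q = (-2 - (-2)·0.4000 - (-1)·1.0000 - (-2)·1.0000) / (8) = 0.2250
  r = (9 - (-3)·0.4000 - (4)·0.2250 - (1)·1.0000) / (10) = 0.8300
  s = (9 - (-2)·0.4000 - (2)·0.2250 - (2)·0.8300) / (9) = 0.8544
Iteration 2:
  p = (3 - (-2)·0.2250 - (3)·0.8300 - (-2)·0.8544) / (10) = 0.2669
  q = (-2 - (-2)·0.2669 - (-1)·0.8300 - (-2)·0.8544) / (8) = 0.1341
  r = (9 - (-3)·0.2669 - (4)·0.1341 - (1)·0.8544) / (10) = 0.8410
  s = (9 - (-2)·0.2669 - (2)·0.1341 - (2)·0.8410) / (9) = 0.8426
Residual b − A·x = (-0.2386, -0.0128, 0.0117, 0.0002)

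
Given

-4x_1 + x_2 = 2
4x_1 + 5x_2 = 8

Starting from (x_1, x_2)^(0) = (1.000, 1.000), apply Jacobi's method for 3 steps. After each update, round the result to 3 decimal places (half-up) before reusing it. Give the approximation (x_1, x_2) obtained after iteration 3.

(-0.050, 1.840)

Iteration 1:
  x_1 = (2 - (1)·1.000) / (-4) = -0.250
  x_2 = (8 - (4)·1.000) / (5) = 0.800
Iteration 2:
  x_1 = (2 - (1)·0.800) / (-4) = -0.300
  x_2 = (8 - (4)·-0.250) / (5) = 1.800
Iteration 3:
  x_1 = (2 - (1)·1.800) / (-4) = -0.050
  x_2 = (8 - (4)·-0.300) / (5) = 1.840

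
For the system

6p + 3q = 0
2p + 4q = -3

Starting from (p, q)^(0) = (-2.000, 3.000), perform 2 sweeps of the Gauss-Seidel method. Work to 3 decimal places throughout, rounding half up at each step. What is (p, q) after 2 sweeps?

(0.000, -0.750)

Iteration 1:
  p = (0 - (3)·3.000) / (6) = -1.500
  q = (-3 - (2)·-1.500) / (4) = 0.000
Iteration 2:
  p = (0 - (3)·0.000) / (6) = 0.000
  q = (-3 - (2)·0.000) / (4) = -0.750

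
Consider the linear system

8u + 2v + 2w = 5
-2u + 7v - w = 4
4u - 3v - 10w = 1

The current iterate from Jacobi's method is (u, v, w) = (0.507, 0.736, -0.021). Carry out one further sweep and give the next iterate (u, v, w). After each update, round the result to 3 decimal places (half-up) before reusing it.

One sweep:
  u = (5 - (2)·0.736 - (2)·-0.021) / (8) = 0.446
  v = (4 - (-2)·0.507 - (-1)·-0.021) / (7) = 0.713
  w = (1 - (4)·0.507 - (-3)·0.736) / (-10) = -0.118

(0.446, 0.713, -0.118)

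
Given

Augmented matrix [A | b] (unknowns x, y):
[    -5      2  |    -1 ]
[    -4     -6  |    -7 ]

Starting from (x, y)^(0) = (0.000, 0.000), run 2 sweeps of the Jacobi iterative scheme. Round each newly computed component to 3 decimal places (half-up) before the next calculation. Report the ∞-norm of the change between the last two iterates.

0.467

Iteration 1:
  x = (-1 - (2)·0.000) / (-5) = 0.200
  y = (-7 - (-4)·0.000) / (-6) = 1.167
Iteration 2:
  x = (-1 - (2)·1.167) / (-5) = 0.667
  y = (-7 - (-4)·0.200) / (-6) = 1.033
Change: (0.467, -0.134) → max |·| = 0.467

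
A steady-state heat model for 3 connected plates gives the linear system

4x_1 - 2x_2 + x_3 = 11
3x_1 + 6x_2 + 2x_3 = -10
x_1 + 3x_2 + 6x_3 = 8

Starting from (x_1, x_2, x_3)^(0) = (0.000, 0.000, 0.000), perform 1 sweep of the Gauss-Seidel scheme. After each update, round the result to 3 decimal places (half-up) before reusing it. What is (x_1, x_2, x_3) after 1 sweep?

(2.750, -3.042, 2.396)

Iteration 1:
  x_1 = (11 - (-2)·0.000 - (1)·0.000) / (4) = 2.750
  x_2 = (-10 - (3)·2.750 - (2)·0.000) / (6) = -3.042
  x_3 = (8 - (1)·2.750 - (3)·-3.042) / (6) = 2.396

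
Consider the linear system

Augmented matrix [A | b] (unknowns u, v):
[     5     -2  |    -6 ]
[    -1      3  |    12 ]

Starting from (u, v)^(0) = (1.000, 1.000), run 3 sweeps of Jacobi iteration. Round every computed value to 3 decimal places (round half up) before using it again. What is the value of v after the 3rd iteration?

Iteration 1:
  u = (-6 - (-2)·1.000) / (5) = -0.800
  v = (12 - (-1)·1.000) / (3) = 4.333
Iteration 2:
  u = (-6 - (-2)·4.333) / (5) = 0.533
  v = (12 - (-1)·-0.800) / (3) = 3.733
Iteration 3:
  u = (-6 - (-2)·3.733) / (5) = 0.293
  v = (12 - (-1)·0.533) / (3) = 4.178

4.178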